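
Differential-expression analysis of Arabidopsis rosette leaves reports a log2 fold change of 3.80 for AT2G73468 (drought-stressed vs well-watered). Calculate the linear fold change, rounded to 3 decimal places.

13.929

Fold change = 2^(3.80) = 13.9288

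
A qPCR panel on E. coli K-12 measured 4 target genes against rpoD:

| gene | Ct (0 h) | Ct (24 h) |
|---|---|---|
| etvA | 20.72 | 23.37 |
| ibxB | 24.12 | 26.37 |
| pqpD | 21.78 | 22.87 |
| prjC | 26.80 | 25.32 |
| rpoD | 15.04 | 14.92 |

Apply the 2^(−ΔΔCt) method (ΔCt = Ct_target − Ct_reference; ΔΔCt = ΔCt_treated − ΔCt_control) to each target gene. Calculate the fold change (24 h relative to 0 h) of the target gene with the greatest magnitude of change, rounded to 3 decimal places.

etvA: ΔΔCt = (23.37−14.92) − (20.72−15.04) = 8.45 − 5.68 = 2.77; fold change = 2^-2.77 = 0.147
ibxB: ΔΔCt = (26.37−14.92) − (24.12−15.04) = 11.45 − 9.08 = 2.37; fold change = 2^-2.37 = 0.193
pqpD: ΔΔCt = (22.87−14.92) − (21.78−15.04) = 7.95 − 6.74 = 1.21; fold change = 2^-1.21 = 0.432
prjC: ΔΔCt = (25.32−14.92) − (26.80−15.04) = 10.40 − 11.76 = -1.36; fold change = 2^1.36 = 2.567
etvA has the largest |ΔΔCt| = 2.77.

0.147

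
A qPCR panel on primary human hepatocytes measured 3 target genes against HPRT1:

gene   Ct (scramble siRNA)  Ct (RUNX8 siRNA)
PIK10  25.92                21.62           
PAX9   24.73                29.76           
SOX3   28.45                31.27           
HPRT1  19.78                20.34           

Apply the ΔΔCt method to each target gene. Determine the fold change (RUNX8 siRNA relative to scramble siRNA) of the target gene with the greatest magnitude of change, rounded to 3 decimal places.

29.041

PIK10: ΔΔCt = (21.62−20.34) − (25.92−19.78) = 1.28 − 6.14 = -4.86; fold change = 2^4.86 = 29.041
PAX9: ΔΔCt = (29.76−20.34) − (24.73−19.78) = 9.42 − 4.95 = 4.47; fold change = 2^-4.47 = 0.045
SOX3: ΔΔCt = (31.27−20.34) − (28.45−19.78) = 10.93 − 8.67 = 2.26; fold change = 2^-2.26 = 0.209
PIK10 has the largest |ΔΔCt| = 4.86.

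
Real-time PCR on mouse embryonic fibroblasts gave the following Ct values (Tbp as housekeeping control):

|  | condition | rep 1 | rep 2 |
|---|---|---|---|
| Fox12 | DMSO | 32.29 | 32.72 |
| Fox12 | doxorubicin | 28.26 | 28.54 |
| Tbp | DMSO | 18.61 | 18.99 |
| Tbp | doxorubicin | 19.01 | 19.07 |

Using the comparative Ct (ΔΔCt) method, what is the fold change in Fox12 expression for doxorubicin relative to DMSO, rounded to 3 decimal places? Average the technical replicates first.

Mean Ct: Fox12 DMSO 32.505; Fox12 doxorubicin 28.400; Tbp DMSO 18.800; Tbp doxorubicin 19.040
ΔCt(DMSO) = 32.505 − 18.800 = 13.705
ΔCt(doxorubicin) = 28.400 − 19.040 = 9.360
ΔΔCt = 9.360 − 13.705 = -4.345
Fold change = 2^(−(-4.345)) = 2^4.345 = 20.3224

20.322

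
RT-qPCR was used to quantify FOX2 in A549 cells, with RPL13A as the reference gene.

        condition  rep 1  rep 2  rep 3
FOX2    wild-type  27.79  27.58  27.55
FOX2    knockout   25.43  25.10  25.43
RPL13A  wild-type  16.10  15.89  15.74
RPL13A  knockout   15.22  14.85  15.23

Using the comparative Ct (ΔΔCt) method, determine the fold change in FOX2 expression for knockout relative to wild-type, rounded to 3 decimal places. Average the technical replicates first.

Mean Ct: FOX2 wild-type 27.640; FOX2 knockout 25.320; RPL13A wild-type 15.910; RPL13A knockout 15.100
ΔCt(wild-type) = 27.640 − 15.910 = 11.730
ΔCt(knockout) = 25.320 − 15.100 = 10.220
ΔΔCt = 10.220 − 11.730 = -1.510
Fold change = 2^(−(-1.510)) = 2^1.510 = 2.8481

2.848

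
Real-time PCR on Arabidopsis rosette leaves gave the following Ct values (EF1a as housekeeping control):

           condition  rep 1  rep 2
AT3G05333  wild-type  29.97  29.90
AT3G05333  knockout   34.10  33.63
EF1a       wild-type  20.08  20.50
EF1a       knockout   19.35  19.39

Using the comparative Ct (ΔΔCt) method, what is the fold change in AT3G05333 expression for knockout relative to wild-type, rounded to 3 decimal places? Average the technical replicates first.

0.035

Mean Ct: AT3G05333 wild-type 29.935; AT3G05333 knockout 33.865; EF1a wild-type 20.290; EF1a knockout 19.370
ΔCt(wild-type) = 29.935 − 20.290 = 9.645
ΔCt(knockout) = 33.865 − 19.370 = 14.495
ΔΔCt = 14.495 − 9.645 = 4.850
Fold change = 2^(−4.850) = 0.0347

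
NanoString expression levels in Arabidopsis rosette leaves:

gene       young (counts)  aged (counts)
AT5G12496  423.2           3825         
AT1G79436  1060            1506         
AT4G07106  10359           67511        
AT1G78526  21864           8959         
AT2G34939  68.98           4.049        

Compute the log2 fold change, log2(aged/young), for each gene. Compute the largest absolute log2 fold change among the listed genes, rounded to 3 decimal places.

log2(3825/423.2) = 3.176  (AT5G12496)
log2(1506/1060) = 0.507  (AT1G79436)
log2(67511/10359) = 2.704  (AT4G07106)
log2(8959/21864) = -1.287  (AT1G78526)
log2(4.049/68.98) = -4.091  (AT2G34939)
The largest magnitude belongs to AT2G34939.

4.091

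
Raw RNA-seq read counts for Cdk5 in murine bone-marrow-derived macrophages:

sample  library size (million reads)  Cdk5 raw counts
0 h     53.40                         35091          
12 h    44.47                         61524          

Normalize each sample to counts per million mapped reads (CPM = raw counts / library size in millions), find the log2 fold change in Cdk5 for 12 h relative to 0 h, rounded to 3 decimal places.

CPM(0 h) = 35091 / 53.40 = 657.1348
CPM(12 h) = 61524 / 44.47 = 1383.4945
Fold change = 1383.4945 / 657.1348 = 2.10534
log2(2.10534) = 1.0741

1.074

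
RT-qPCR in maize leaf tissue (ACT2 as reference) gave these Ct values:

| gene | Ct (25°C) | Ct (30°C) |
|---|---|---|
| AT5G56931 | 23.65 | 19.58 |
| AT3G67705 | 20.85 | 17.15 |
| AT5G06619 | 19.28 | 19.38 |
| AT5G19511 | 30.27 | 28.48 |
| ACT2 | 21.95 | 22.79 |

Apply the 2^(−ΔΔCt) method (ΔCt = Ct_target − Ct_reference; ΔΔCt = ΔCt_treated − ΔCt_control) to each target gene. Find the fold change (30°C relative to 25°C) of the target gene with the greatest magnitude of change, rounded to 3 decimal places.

30.065

AT5G56931: ΔΔCt = (19.58−22.79) − (23.65−21.95) = -3.21 − 1.70 = -4.91; fold change = 2^4.91 = 30.065
AT3G67705: ΔΔCt = (17.15−22.79) − (20.85−21.95) = -5.64 − (-1.10) = -4.54; fold change = 2^4.54 = 23.264
AT5G06619: ΔΔCt = (19.38−22.79) − (19.28−21.95) = -3.41 − (-2.67) = -0.74; fold change = 2^0.74 = 1.670
AT5G19511: ΔΔCt = (28.48−22.79) − (30.27−21.95) = 5.69 − 8.32 = -2.63; fold change = 2^2.63 = 6.190
AT5G56931 has the largest |ΔΔCt| = 4.91.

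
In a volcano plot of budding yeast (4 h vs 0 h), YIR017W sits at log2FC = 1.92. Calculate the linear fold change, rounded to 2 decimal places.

3.78

Fold change = 2^(1.92) = 3.784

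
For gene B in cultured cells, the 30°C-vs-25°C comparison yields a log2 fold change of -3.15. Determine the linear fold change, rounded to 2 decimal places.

Fold change = 2^(-3.15) = 0.113

0.11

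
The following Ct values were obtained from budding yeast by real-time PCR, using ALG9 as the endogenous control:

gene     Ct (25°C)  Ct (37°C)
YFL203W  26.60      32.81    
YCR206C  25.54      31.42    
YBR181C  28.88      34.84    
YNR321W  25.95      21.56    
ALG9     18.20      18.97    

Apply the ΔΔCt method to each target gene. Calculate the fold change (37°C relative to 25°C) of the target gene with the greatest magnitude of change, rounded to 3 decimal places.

YFL203W: ΔΔCt = (32.81−18.97) − (26.60−18.20) = 13.84 − 8.40 = 5.44; fold change = 2^-5.44 = 0.023
YCR206C: ΔΔCt = (31.42−18.97) − (25.54−18.20) = 12.45 − 7.34 = 5.11; fold change = 2^-5.11 = 0.029
YBR181C: ΔΔCt = (34.84−18.97) − (28.88−18.20) = 15.87 − 10.68 = 5.19; fold change = 2^-5.19 = 0.027
YNR321W: ΔΔCt = (21.56−18.97) − (25.95−18.20) = 2.59 − 7.75 = -5.16; fold change = 2^5.16 = 35.753
YFL203W has the largest |ΔΔCt| = 5.44.

0.023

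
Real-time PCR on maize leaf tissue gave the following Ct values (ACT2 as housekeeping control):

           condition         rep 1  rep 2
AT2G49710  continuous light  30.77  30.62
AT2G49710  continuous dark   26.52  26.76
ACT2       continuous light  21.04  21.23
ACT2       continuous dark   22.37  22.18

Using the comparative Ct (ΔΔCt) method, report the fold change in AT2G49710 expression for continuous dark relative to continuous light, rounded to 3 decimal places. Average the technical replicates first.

36.631

Mean Ct: AT2G49710 continuous light 30.695; AT2G49710 continuous dark 26.640; ACT2 continuous light 21.135; ACT2 continuous dark 22.275
ΔCt(continuous light) = 30.695 − 21.135 = 9.560
ΔCt(continuous dark) = 26.640 − 22.275 = 4.365
ΔΔCt = 4.365 − 9.560 = -5.195
Fold change = 2^(−(-5.195)) = 2^5.195 = 36.6312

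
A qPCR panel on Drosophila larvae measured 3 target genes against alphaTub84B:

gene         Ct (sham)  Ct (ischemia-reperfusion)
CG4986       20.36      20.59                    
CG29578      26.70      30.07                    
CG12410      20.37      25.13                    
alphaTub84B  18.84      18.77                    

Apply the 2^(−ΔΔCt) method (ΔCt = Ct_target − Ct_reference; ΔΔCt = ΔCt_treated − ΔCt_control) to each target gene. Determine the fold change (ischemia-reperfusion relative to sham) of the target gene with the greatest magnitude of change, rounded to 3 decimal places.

0.035

CG4986: ΔΔCt = (20.59−18.77) − (20.36−18.84) = 1.82 − 1.52 = 0.30; fold change = 2^-0.30 = 0.812
CG29578: ΔΔCt = (30.07−18.77) − (26.70−18.84) = 11.30 − 7.86 = 3.44; fold change = 2^-3.44 = 0.092
CG12410: ΔΔCt = (25.13−18.77) − (20.37−18.84) = 6.36 − 1.53 = 4.83; fold change = 2^-4.83 = 0.035
CG12410 has the largest |ΔΔCt| = 4.83.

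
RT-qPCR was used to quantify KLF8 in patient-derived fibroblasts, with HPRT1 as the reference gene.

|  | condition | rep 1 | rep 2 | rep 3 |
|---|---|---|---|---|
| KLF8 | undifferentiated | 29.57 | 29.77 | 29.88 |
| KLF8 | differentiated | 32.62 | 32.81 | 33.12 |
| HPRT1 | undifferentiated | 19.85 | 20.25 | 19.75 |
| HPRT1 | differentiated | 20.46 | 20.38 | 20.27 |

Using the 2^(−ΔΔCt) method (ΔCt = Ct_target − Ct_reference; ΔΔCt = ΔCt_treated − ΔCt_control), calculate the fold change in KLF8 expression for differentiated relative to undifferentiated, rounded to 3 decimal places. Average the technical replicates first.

Mean Ct: KLF8 undifferentiated 29.740; KLF8 differentiated 32.850; HPRT1 undifferentiated 19.950; HPRT1 differentiated 20.370
ΔCt(undifferentiated) = 29.740 − 19.950 = 9.790
ΔCt(differentiated) = 32.850 − 20.370 = 12.480
ΔΔCt = 12.480 − 9.790 = 2.690
Fold change = 2^(−2.690) = 0.1550

0.155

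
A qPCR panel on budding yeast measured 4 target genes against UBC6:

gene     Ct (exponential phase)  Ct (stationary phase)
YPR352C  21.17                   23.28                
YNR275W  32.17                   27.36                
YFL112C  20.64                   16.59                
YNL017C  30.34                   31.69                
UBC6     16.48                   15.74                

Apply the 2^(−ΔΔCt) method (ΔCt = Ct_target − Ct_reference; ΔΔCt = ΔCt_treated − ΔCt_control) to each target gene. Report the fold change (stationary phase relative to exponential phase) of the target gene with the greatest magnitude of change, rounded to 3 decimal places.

16.795

YPR352C: ΔΔCt = (23.28−15.74) − (21.17−16.48) = 7.54 − 4.69 = 2.85; fold change = 2^-2.85 = 0.139
YNR275W: ΔΔCt = (27.36−15.74) − (32.17−16.48) = 11.62 − 15.69 = -4.07; fold change = 2^4.07 = 16.795
YFL112C: ΔΔCt = (16.59−15.74) − (20.64−16.48) = 0.85 − 4.16 = -3.31; fold change = 2^3.31 = 9.918
YNL017C: ΔΔCt = (31.69−15.74) − (30.34−16.48) = 15.95 − 13.86 = 2.09; fold change = 2^-2.09 = 0.235
YNR275W has the largest |ΔΔCt| = 4.07.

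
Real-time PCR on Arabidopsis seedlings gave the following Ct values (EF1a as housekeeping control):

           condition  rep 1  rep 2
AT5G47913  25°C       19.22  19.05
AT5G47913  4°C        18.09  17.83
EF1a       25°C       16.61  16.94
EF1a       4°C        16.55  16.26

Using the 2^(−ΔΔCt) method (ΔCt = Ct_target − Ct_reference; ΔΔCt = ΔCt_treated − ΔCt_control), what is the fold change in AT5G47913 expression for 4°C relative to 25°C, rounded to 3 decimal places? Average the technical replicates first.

Mean Ct: AT5G47913 25°C 19.135; AT5G47913 4°C 17.960; EF1a 25°C 16.775; EF1a 4°C 16.405
ΔCt(25°C) = 19.135 − 16.775 = 2.360
ΔCt(4°C) = 17.960 − 16.405 = 1.555
ΔΔCt = 1.555 − 2.360 = -0.805
Fold change = 2^(−(-0.805)) = 2^0.805 = 1.7471

1.747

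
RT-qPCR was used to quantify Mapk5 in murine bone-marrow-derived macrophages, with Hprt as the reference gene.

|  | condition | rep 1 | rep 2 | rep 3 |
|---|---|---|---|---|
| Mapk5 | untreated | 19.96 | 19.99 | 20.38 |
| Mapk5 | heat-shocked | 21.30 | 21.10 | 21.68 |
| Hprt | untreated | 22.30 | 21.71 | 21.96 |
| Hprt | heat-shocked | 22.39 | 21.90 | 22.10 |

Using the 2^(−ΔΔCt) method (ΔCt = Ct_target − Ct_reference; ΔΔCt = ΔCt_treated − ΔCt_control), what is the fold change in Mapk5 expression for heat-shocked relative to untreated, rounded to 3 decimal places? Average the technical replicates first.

0.463

Mean Ct: Mapk5 untreated 20.110; Mapk5 heat-shocked 21.360; Hprt untreated 21.990; Hprt heat-shocked 22.130
ΔCt(untreated) = 20.110 − 21.990 = -1.880
ΔCt(heat-shocked) = 21.360 − 22.130 = -0.770
ΔΔCt = -0.770 − (-1.880) = 1.110
Fold change = 2^(−1.110) = 0.4633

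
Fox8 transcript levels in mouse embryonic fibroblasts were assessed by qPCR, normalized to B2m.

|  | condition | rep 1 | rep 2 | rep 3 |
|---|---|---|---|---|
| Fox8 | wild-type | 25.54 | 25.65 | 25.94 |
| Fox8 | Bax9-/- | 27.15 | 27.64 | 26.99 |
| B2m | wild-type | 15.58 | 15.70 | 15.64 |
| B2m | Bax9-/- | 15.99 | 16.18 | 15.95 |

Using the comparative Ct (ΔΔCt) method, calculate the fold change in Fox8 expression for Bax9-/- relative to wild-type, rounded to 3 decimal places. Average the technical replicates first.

0.451

Mean Ct: Fox8 wild-type 25.710; Fox8 Bax9-/- 27.260; B2m wild-type 15.640; B2m Bax9-/- 16.040
ΔCt(wild-type) = 25.710 − 15.640 = 10.070
ΔCt(Bax9-/-) = 27.260 − 16.040 = 11.220
ΔΔCt = 11.220 − 10.070 = 1.150
Fold change = 2^(−1.150) = 0.4506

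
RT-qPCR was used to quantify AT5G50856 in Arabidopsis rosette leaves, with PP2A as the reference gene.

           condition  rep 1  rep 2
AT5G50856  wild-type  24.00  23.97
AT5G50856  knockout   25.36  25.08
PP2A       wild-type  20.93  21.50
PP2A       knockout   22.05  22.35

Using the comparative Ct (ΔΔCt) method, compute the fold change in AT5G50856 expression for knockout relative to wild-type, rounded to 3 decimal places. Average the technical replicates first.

0.841

Mean Ct: AT5G50856 wild-type 23.985; AT5G50856 knockout 25.220; PP2A wild-type 21.215; PP2A knockout 22.200
ΔCt(wild-type) = 23.985 − 21.215 = 2.770
ΔCt(knockout) = 25.220 − 22.200 = 3.020
ΔΔCt = 3.020 − 2.770 = 0.250
Fold change = 2^(−0.250) = 0.8409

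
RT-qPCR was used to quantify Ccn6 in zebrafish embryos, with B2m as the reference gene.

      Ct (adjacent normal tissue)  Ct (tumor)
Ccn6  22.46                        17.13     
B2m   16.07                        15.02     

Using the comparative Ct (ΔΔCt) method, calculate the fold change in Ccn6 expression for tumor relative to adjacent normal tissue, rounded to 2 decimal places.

ΔCt(adjacent normal tissue) = 22.460 − 16.070 = 6.390
ΔCt(tumor) = 17.130 − 15.020 = 2.110
ΔΔCt = 2.110 − 6.390 = -4.280
Fold change = 2^(−(-4.280)) = 2^4.280 = 19.427

19.43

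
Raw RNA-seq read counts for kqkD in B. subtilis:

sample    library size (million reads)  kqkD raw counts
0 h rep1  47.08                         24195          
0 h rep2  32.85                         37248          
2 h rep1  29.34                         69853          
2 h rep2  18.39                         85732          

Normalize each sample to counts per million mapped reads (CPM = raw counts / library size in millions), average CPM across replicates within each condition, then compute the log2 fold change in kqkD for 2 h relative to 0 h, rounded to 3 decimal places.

2.096

CPM(0 h rep1) = 24195 / 47.08 = 513.9125
CPM(0 h rep2) = 37248 / 32.85 = 1133.8813
CPM(2 h rep1) = 69853 / 29.34 = 2380.8112
CPM(2 h rep2) = 85732 / 18.39 = 4661.8815
mean CPM(0 h) = 823.8969; mean CPM(2 h) = 3521.3463
Fold change = 3521.3463 / 823.8969 = 4.27401
log2(4.27401) = 2.0956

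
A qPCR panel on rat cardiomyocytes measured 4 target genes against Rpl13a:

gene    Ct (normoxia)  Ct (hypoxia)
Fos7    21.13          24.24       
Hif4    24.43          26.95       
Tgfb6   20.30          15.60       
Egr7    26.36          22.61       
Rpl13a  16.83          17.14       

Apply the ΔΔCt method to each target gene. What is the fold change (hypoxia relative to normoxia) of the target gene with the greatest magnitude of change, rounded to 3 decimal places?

32.223

Fos7: ΔΔCt = (24.24−17.14) − (21.13−16.83) = 7.10 − 4.30 = 2.80; fold change = 2^-2.80 = 0.144
Hif4: ΔΔCt = (26.95−17.14) − (24.43−16.83) = 9.81 − 7.60 = 2.21; fold change = 2^-2.21 = 0.216
Tgfb6: ΔΔCt = (15.60−17.14) − (20.30−16.83) = -1.54 − 3.47 = -5.01; fold change = 2^5.01 = 32.223
Egr7: ΔΔCt = (22.61−17.14) − (26.36−16.83) = 5.47 − 9.53 = -4.06; fold change = 2^4.06 = 16.679
Tgfb6 has the largest |ΔΔCt| = 5.01.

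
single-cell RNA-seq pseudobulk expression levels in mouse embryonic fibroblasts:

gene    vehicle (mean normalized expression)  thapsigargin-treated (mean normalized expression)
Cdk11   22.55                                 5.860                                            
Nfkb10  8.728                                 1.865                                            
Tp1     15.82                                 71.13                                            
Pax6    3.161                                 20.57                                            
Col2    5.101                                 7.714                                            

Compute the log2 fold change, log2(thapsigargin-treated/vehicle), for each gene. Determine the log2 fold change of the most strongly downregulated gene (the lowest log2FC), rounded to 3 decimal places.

log2(5.860/22.55) = -1.944  (Cdk11)
log2(1.865/8.728) = -2.226  (Nfkb10)
log2(71.13/15.82) = 2.169  (Tp1)
log2(20.57/3.161) = 2.702  (Pax6)
log2(7.714/5.101) = 0.597  (Col2)
Nfkb10 is most strongly downregulated.

-2.226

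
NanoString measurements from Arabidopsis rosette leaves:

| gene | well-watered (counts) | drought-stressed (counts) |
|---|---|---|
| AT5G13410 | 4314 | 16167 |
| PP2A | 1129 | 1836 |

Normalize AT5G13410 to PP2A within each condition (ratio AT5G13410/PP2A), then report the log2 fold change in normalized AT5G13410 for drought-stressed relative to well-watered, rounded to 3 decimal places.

AT5G13410/PP2A (well-watered) = 4314 / 1129 = 3.8211
AT5G13410/PP2A (drought-stressed) = 16167 / 1836 = 8.8056
Fold change = 8.8056 / 3.8211 = 2.3045
log2(2.3045) = 1.2044

1.204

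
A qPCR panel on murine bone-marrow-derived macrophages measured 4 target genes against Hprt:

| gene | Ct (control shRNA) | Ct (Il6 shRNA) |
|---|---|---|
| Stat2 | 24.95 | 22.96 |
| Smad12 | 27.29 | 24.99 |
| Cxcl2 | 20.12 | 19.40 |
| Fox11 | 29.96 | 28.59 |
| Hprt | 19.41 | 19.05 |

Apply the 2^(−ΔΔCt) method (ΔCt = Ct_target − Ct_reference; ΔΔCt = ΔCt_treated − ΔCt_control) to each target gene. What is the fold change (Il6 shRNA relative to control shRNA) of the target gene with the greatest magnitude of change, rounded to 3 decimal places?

3.837

Stat2: ΔΔCt = (22.96−19.05) − (24.95−19.41) = 3.91 − 5.54 = -1.63; fold change = 2^1.63 = 3.095
Smad12: ΔΔCt = (24.99−19.05) − (27.29−19.41) = 5.94 − 7.88 = -1.94; fold change = 2^1.94 = 3.837
Cxcl2: ΔΔCt = (19.40−19.05) − (20.12−19.41) = 0.35 − 0.71 = -0.36; fold change = 2^0.36 = 1.283
Fox11: ΔΔCt = (28.59−19.05) − (29.96−19.41) = 9.54 − 10.55 = -1.01; fold change = 2^1.01 = 2.014
Smad12 has the largest |ΔΔCt| = 1.94.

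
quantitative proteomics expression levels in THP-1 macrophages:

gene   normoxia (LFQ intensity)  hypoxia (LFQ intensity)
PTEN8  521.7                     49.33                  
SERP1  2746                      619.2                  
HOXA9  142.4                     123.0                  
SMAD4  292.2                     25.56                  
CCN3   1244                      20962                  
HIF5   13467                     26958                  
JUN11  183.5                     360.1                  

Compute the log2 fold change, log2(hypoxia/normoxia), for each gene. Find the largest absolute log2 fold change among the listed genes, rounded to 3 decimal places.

4.075

log2(49.33/521.7) = -3.403  (PTEN8)
log2(619.2/2746) = -2.149  (SERP1)
log2(123.0/142.4) = -0.211  (HOXA9)
log2(25.56/292.2) = -3.515  (SMAD4)
log2(20962/1244) = 4.075  (CCN3)
log2(26958/13467) = 1.001  (HIF5)
log2(360.1/183.5) = 0.973  (JUN11)
The largest magnitude belongs to CCN3.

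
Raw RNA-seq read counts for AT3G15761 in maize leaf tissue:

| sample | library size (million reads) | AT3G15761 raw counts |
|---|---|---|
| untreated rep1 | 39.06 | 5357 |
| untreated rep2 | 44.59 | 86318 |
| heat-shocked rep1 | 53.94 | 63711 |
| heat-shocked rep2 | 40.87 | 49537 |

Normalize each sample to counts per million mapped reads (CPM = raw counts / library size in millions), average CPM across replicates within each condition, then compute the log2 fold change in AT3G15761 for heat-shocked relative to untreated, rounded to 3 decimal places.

0.207

CPM(untreated rep1) = 5357 / 39.06 = 137.1480
CPM(untreated rep2) = 86318 / 44.59 = 1935.8152
CPM(heat-shocked rep1) = 63711 / 53.94 = 1181.1457
CPM(heat-shocked rep2) = 49537 / 40.87 = 1212.0626
mean CPM(untreated) = 1036.4816; mean CPM(heat-shocked) = 1196.6042
Fold change = 1196.6042 / 1036.4816 = 1.15449
log2(1.15449) = 0.2073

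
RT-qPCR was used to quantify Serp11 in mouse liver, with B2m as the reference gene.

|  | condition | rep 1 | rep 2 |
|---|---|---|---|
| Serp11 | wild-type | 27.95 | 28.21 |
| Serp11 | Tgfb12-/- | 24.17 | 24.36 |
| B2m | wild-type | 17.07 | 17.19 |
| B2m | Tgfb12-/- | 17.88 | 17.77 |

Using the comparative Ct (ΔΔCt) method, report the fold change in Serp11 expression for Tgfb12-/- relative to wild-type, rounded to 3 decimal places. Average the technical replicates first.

Mean Ct: Serp11 wild-type 28.080; Serp11 Tgfb12-/- 24.265; B2m wild-type 17.130; B2m Tgfb12-/- 17.825
ΔCt(wild-type) = 28.080 − 17.130 = 10.950
ΔCt(Tgfb12-/-) = 24.265 − 17.825 = 6.440
ΔΔCt = 6.440 − 10.950 = -4.510
Fold change = 2^(−(-4.510)) = 2^4.510 = 22.7848

22.785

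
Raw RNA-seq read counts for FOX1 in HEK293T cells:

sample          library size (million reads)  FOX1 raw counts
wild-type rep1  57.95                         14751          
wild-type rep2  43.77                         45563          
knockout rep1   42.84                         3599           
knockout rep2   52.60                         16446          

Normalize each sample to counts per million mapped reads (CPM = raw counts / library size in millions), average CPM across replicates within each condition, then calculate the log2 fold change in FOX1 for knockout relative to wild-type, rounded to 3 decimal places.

CPM(wild-type rep1) = 14751 / 57.95 = 254.5470
CPM(wild-type rep2) = 45563 / 43.77 = 1040.9641
CPM(knockout rep1) = 3599 / 42.84 = 84.0103
CPM(knockout rep2) = 16446 / 52.60 = 312.6616
mean CPM(wild-type) = 647.7556; mean CPM(knockout) = 198.3359
Fold change = 198.3359 / 647.7556 = 0.30619
log2(0.30619) = -1.7075

-1.708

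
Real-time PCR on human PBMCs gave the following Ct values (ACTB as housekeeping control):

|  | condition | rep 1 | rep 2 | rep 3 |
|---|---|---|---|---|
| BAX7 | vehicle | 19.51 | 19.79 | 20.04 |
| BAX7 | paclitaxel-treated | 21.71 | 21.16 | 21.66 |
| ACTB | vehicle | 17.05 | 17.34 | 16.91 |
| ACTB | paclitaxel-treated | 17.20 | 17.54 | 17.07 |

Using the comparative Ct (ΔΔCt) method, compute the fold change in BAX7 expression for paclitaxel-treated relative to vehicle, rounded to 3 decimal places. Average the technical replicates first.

0.339

Mean Ct: BAX7 vehicle 19.780; BAX7 paclitaxel-treated 21.510; ACTB vehicle 17.100; ACTB paclitaxel-treated 17.270
ΔCt(vehicle) = 19.780 − 17.100 = 2.680
ΔCt(paclitaxel-treated) = 21.510 − 17.270 = 4.240
ΔΔCt = 4.240 − 2.680 = 1.560
Fold change = 2^(−1.560) = 0.3392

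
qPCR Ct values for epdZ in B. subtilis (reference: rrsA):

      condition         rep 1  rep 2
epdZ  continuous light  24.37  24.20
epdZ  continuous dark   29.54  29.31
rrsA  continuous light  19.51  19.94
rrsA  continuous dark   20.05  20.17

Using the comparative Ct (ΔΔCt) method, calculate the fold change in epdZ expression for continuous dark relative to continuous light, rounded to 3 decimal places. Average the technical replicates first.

0.037

Mean Ct: epdZ continuous light 24.285; epdZ continuous dark 29.425; rrsA continuous light 19.725; rrsA continuous dark 20.110
ΔCt(continuous light) = 24.285 − 19.725 = 4.560
ΔCt(continuous dark) = 29.425 − 20.110 = 9.315
ΔΔCt = 9.315 − 4.560 = 4.755
Fold change = 2^(−4.755) = 0.0370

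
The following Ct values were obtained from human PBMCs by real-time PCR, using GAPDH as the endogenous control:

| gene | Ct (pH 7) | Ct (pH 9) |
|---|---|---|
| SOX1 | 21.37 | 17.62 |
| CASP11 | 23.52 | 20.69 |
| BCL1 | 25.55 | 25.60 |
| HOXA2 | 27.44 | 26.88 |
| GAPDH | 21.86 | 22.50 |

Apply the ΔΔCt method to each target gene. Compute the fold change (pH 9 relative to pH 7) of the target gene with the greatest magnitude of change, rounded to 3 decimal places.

SOX1: ΔΔCt = (17.62−22.50) − (21.37−21.86) = -4.88 − (-0.49) = -4.39; fold change = 2^4.39 = 20.966
CASP11: ΔΔCt = (20.69−22.50) − (23.52−21.86) = -1.81 − 1.66 = -3.47; fold change = 2^3.47 = 11.081
BCL1: ΔΔCt = (25.60−22.50) − (25.55−21.86) = 3.10 − 3.69 = -0.59; fold change = 2^0.59 = 1.505
HOXA2: ΔΔCt = (26.88−22.50) − (27.44−21.86) = 4.38 − 5.58 = -1.20; fold change = 2^1.20 = 2.297
SOX1 has the largest |ΔΔCt| = 4.39.

20.966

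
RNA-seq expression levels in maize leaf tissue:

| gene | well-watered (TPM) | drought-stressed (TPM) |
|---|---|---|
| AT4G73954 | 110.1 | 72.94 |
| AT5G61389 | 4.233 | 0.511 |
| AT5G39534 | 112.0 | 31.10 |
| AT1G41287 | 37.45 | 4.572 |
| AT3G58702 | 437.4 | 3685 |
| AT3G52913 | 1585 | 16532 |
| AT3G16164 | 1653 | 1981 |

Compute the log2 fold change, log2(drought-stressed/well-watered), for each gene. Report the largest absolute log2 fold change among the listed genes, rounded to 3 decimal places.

3.383

log2(72.94/110.1) = -0.594  (AT4G73954)
log2(0.511/4.233) = -3.050  (AT5G61389)
log2(31.10/112.0) = -1.849  (AT5G39534)
log2(4.572/37.45) = -3.034  (AT1G41287)
log2(3685/437.4) = 3.075  (AT3G58702)
log2(16532/1585) = 3.383  (AT3G52913)
log2(1981/1653) = 0.261  (AT3G16164)
The largest magnitude belongs to AT3G52913.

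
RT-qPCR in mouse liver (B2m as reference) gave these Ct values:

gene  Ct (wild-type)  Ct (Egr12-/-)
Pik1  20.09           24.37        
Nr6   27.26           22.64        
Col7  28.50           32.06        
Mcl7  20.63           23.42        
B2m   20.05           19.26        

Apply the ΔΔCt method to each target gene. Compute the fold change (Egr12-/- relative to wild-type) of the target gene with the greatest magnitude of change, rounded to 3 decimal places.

0.030

Pik1: ΔΔCt = (24.37−19.26) − (20.09−20.05) = 5.11 − 0.04 = 5.07; fold change = 2^-5.07 = 0.030
Nr6: ΔΔCt = (22.64−19.26) − (27.26−20.05) = 3.38 − 7.21 = -3.83; fold change = 2^3.83 = 14.221
Col7: ΔΔCt = (32.06−19.26) − (28.50−20.05) = 12.80 − 8.45 = 4.35; fold change = 2^-4.35 = 0.049
Mcl7: ΔΔCt = (23.42−19.26) − (20.63−20.05) = 4.16 − 0.58 = 3.58; fold change = 2^-3.58 = 0.084
Pik1 has the largest |ΔΔCt| = 5.07.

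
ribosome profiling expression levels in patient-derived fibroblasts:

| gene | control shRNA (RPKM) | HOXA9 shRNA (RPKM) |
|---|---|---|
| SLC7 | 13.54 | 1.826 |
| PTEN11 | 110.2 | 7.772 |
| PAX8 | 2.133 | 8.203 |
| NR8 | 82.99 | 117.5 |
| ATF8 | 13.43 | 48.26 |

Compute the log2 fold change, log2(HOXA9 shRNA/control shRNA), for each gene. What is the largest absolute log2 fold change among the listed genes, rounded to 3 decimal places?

log2(1.826/13.54) = -2.890  (SLC7)
log2(7.772/110.2) = -3.826  (PTEN11)
log2(8.203/2.133) = 1.943  (PAX8)
log2(117.5/82.99) = 0.502  (NR8)
log2(48.26/13.43) = 1.845  (ATF8)
The largest magnitude belongs to PTEN11.

3.826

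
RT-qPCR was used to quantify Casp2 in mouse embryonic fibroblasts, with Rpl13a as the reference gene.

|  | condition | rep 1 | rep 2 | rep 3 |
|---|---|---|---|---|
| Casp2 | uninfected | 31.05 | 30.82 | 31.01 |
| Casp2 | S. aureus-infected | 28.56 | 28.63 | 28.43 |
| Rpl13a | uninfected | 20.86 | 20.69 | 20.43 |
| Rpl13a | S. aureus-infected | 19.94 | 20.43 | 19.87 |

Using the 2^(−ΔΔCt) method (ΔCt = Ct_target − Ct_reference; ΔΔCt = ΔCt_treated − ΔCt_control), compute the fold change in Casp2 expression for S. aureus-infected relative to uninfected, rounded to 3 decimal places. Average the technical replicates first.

3.580

Mean Ct: Casp2 uninfected 30.960; Casp2 S. aureus-infected 28.540; Rpl13a uninfected 20.660; Rpl13a S. aureus-infected 20.080
ΔCt(uninfected) = 30.960 − 20.660 = 10.300
ΔCt(S. aureus-infected) = 28.540 − 20.080 = 8.460
ΔΔCt = 8.460 − 10.300 = -1.840
Fold change = 2^(−(-1.840)) = 2^1.840 = 3.5801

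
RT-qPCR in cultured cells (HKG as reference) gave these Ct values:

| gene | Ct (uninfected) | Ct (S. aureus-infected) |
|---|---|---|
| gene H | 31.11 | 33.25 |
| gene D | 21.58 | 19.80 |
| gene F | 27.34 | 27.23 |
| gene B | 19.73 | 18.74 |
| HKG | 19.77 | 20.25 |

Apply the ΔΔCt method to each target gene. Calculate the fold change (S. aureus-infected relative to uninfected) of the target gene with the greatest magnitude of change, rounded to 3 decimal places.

4.790

gene H: ΔΔCt = (33.25−20.25) − (31.11−19.77) = 13.00 − 11.34 = 1.66; fold change = 2^-1.66 = 0.316
gene D: ΔΔCt = (19.80−20.25) − (21.58−19.77) = -0.45 − 1.81 = -2.26; fold change = 2^2.26 = 4.790
gene F: ΔΔCt = (27.23−20.25) − (27.34−19.77) = 6.98 − 7.57 = -0.59; fold change = 2^0.59 = 1.505
gene B: ΔΔCt = (18.74−20.25) − (19.73−19.77) = -1.51 − (-0.04) = -1.47; fold change = 2^1.47 = 2.770
gene D has the largest |ΔΔCt| = 2.26.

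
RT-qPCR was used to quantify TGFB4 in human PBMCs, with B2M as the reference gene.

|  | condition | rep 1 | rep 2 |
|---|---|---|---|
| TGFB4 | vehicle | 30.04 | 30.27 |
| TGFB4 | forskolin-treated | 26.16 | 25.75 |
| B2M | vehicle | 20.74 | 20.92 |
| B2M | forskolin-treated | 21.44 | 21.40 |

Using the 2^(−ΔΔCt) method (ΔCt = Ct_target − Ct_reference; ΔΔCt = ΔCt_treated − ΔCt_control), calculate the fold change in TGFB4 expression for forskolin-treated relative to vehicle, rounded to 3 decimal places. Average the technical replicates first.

Mean Ct: TGFB4 vehicle 30.155; TGFB4 forskolin-treated 25.955; B2M vehicle 20.830; B2M forskolin-treated 21.420
ΔCt(vehicle) = 30.155 − 20.830 = 9.325
ΔCt(forskolin-treated) = 25.955 − 21.420 = 4.535
ΔΔCt = 4.535 − 9.325 = -4.790
Fold change = 2^(−(-4.790)) = 2^4.790 = 27.6652

27.665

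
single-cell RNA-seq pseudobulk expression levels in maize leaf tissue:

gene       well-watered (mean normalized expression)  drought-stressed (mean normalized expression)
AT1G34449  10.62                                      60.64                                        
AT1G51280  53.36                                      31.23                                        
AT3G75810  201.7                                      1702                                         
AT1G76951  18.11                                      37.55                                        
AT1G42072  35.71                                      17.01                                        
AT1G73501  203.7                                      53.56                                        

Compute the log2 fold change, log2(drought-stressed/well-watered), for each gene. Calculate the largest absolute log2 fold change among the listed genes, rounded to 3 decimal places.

log2(60.64/10.62) = 2.513  (AT1G34449)
log2(31.23/53.36) = -0.773  (AT1G51280)
log2(1702/201.7) = 3.077  (AT3G75810)
log2(37.55/18.11) = 1.052  (AT1G76951)
log2(17.01/35.71) = -1.070  (AT1G42072)
log2(53.56/203.7) = -1.927  (AT1G73501)
The largest magnitude belongs to AT3G75810.

3.077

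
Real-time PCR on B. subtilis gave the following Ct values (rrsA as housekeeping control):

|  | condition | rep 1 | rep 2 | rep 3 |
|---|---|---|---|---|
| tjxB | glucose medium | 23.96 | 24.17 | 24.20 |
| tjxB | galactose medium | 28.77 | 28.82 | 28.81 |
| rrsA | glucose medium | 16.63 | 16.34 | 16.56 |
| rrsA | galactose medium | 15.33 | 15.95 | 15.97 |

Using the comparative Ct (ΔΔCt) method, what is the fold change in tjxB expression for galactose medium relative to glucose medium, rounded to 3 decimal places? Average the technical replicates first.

Mean Ct: tjxB glucose medium 24.110; tjxB galactose medium 28.800; rrsA glucose medium 16.510; rrsA galactose medium 15.750
ΔCt(glucose medium) = 24.110 − 16.510 = 7.600
ΔCt(galactose medium) = 28.800 − 15.750 = 13.050
ΔΔCt = 13.050 − 7.600 = 5.450
Fold change = 2^(−5.450) = 0.0229

0.023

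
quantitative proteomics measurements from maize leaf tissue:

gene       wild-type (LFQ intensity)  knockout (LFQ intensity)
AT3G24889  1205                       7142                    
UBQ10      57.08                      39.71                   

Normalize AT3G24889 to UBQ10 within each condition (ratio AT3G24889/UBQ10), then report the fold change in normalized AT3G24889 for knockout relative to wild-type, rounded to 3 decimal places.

AT3G24889/UBQ10 (wild-type) = 1205 / 57.08 = 21.111
AT3G24889/UBQ10 (knockout) = 7142 / 39.71 = 179.85
Fold change = 179.85 / 21.111 = 8.5196

8.520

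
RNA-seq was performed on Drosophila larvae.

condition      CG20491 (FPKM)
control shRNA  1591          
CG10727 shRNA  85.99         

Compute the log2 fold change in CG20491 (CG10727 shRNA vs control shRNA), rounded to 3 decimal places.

Fold change = 85.99 / 1591 = 0.0540
log2(0.0540) = -4.2096

-4.210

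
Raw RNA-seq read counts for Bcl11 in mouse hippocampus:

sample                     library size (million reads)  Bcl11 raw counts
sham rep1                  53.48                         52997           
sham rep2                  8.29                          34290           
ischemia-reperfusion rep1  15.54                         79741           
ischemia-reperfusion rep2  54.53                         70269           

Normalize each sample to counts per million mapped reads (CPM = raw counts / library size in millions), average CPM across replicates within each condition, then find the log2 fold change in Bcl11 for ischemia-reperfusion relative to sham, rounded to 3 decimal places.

0.324

CPM(sham rep1) = 52997 / 53.48 = 990.9686
CPM(sham rep2) = 34290 / 8.29 = 4136.3088
CPM(ischemia-reperfusion rep1) = 79741 / 15.54 = 5131.3385
CPM(ischemia-reperfusion rep2) = 70269 / 54.53 = 1288.6301
mean CPM(sham) = 2563.6387; mean CPM(ischemia-reperfusion) = 3209.9843
Fold change = 3209.9843 / 2563.6387 = 1.25212
log2(1.25212) = 0.3244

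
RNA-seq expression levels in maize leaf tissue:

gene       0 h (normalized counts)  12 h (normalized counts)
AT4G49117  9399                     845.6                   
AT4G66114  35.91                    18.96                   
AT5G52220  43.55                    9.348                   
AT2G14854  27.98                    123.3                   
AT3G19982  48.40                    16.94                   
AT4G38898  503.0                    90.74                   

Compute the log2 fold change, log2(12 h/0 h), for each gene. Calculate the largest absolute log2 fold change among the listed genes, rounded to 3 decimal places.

log2(845.6/9399) = -3.474  (AT4G49117)
log2(18.96/35.91) = -0.921  (AT4G66114)
log2(9.348/43.55) = -2.220  (AT5G52220)
log2(123.3/27.98) = 2.140  (AT2G14854)
log2(16.94/48.40) = -1.515  (AT3G19982)
log2(90.74/503.0) = -2.471  (AT4G38898)
The largest magnitude belongs to AT4G49117.

3.474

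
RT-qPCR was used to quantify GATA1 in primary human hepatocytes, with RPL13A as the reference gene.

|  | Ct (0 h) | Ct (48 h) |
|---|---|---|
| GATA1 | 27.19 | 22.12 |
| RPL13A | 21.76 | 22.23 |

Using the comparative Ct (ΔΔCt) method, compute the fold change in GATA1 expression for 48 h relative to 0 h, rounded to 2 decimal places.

ΔCt(0 h) = 27.190 − 21.760 = 5.430
ΔCt(48 h) = 22.120 − 22.230 = -0.110
ΔΔCt = -0.110 − 5.430 = -5.540
Fold change = 2^(−(-5.540)) = 2^5.540 = 46.527

46.53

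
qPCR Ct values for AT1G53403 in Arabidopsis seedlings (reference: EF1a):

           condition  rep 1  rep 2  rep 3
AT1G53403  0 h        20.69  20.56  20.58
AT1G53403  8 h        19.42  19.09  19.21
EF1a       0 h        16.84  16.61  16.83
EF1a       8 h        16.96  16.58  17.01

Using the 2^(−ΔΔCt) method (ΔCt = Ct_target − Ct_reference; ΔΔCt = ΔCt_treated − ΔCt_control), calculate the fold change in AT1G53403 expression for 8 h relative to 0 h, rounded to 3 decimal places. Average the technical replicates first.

2.751

Mean Ct: AT1G53403 0 h 20.610; AT1G53403 8 h 19.240; EF1a 0 h 16.760; EF1a 8 h 16.850
ΔCt(0 h) = 20.610 − 16.760 = 3.850
ΔCt(8 h) = 19.240 − 16.850 = 2.390
ΔΔCt = 2.390 − 3.850 = -1.460
Fold change = 2^(−(-1.460)) = 2^1.460 = 2.7511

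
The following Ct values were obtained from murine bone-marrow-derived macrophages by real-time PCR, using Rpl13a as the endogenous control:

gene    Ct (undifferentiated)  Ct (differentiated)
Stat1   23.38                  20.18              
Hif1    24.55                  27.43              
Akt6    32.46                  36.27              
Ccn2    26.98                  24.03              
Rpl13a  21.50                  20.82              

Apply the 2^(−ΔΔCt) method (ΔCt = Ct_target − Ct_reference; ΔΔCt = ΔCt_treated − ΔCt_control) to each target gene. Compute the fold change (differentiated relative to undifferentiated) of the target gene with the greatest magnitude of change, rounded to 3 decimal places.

0.045

Stat1: ΔΔCt = (20.18−20.82) − (23.38−21.50) = -0.64 − 1.88 = -2.52; fold change = 2^2.52 = 5.736
Hif1: ΔΔCt = (27.43−20.82) − (24.55−21.50) = 6.61 − 3.05 = 3.56; fold change = 2^-3.56 = 0.085
Akt6: ΔΔCt = (36.27−20.82) − (32.46−21.50) = 15.45 − 10.96 = 4.49; fold change = 2^-4.49 = 0.045
Ccn2: ΔΔCt = (24.03−20.82) − (26.98−21.50) = 3.21 − 5.48 = -2.27; fold change = 2^2.27 = 4.823
Akt6 has the largest |ΔΔCt| = 4.49.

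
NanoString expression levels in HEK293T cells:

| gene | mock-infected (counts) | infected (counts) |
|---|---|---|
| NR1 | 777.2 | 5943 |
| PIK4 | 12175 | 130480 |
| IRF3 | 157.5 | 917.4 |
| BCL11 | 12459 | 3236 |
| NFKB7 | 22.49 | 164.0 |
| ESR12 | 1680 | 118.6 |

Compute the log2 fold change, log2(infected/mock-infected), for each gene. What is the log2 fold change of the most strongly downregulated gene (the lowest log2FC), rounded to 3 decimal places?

log2(5943/777.2) = 2.935  (NR1)
log2(130480/12175) = 3.422  (PIK4)
log2(917.4/157.5) = 2.542  (IRF3)
log2(3236/12459) = -1.945  (BCL11)
log2(164.0/22.49) = 2.866  (NFKB7)
log2(118.6/1680) = -3.824  (ESR12)
ESR12 is most strongly downregulated.

-3.824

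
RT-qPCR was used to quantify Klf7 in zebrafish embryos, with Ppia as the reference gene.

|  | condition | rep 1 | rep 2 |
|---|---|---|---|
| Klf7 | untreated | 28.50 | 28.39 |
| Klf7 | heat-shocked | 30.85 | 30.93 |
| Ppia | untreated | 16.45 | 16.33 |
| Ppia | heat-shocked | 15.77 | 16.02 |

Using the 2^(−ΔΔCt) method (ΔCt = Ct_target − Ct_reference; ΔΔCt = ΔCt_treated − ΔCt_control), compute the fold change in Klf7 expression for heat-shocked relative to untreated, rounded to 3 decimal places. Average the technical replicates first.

Mean Ct: Klf7 untreated 28.445; Klf7 heat-shocked 30.890; Ppia untreated 16.390; Ppia heat-shocked 15.895
ΔCt(untreated) = 28.445 − 16.390 = 12.055
ΔCt(heat-shocked) = 30.890 − 15.895 = 14.995
ΔΔCt = 14.995 − 12.055 = 2.940
Fold change = 2^(−2.940) = 0.1303

0.130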